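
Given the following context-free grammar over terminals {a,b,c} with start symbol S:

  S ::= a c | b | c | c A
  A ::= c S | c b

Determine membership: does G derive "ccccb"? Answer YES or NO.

CNF form of G:
  S -> T0 A | T2 T0 | b | c
  A -> T0 S | T0 T1
  T0 -> c
  T1 -> b
  T2 -> a

Fill CYK table bottom-up:
  [0..0]={S,T0}  "c"  orig:{S}
  [1..1]={S,T0}  "c"  orig:{S}
  [2..2]={S,T0}  "c"  orig:{S}
  [3..3]={S,T0}  "c"  orig:{S}
  [4..4]={S,T1}  "b"  orig:{S}
  [0..1]={A}  "cc"
  [1..2]={A}  "cc"
  [2..3]={A}  "cc"
  [3..4]={A}  "cb"
  [0..2]={S}  "ccc"
  [1..3]={S}  "ccc"
  [2..4]={S}  "ccb"
  [0..3]={A}  "cccc"
  [1..4]={A}  "cccb"
  [0..4]={S}  "ccccb"

S ∈ T[0,4] ⇒ YES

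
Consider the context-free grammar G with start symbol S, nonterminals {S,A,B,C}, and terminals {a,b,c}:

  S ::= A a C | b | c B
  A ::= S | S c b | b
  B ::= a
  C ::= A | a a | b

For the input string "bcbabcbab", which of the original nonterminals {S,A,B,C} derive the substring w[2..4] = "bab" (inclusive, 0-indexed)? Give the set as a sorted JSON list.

CNF form of G:
  S -> A X7 | T1 B | b
  A -> A X3 | S X4 | T1 B | b
  B -> a
  C -> A X5 | S X6 | T0 T0 | T1 B | b
  T0 -> a
  T1 -> c
  T2 -> b
  X3 -> T0 C
  X4 -> T1 T2
  X5 -> T0 C
  X6 -> T1 T2
  X7 -> T0 C

Fill CYK table bottom-up (cells [i..j] with 2 ≤ i ≤ j ≤ 4 only):
  [2..2]={A,C,S,T2}  "b"  orig:{A,C,S}
  [3..3]={B,T0}  "a"  orig:{B}
  [4..4]={A,C,S,T2}  "b"  orig:{A,C,S}
  [2..3]=∅  "ba"
  [3..4]={X3,X5,X7}  "ab"  orig:{}
  [2..4]={A,C,S}  "bab"

Original NTs in T[2,4] deriving "bab": ["A", "C", "S"]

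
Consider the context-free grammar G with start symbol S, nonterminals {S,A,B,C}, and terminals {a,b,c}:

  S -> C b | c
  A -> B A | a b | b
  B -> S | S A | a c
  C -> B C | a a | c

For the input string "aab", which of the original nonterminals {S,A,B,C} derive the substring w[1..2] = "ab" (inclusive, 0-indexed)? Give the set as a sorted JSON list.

Convert to CNF:
  S -> C T1 | c
  A -> B A | T0 T1 | b
  B -> C T1 | S A | T0 T2 | c
  C -> B C | T0 T0 | c
  T0 -> a
  T1 -> b
  T2 -> c

CYK table (by increasing span) — only the sub-triangle for w[1..2]:
  [1..1]={T0}  "a"  orig:{}
  [2..2]={A,T1}  "b"  orig:{A}
  [1..2]={A}  "ab"

Original NTs in T[1,2] deriving "ab": ["A"]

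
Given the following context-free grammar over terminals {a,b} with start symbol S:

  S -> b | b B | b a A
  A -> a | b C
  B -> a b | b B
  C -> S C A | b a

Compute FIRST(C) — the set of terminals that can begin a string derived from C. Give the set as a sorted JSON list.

FIRST iteration:
iter 1:
  A via A→a: +{a}
  A via A→b C: +{b}
  B via B→a b: +{a}
  B via B→b B: +{b}
  C via C→b a: +{b}
  S via S→b: +{b}
  FIRST[S]={b}  FIRST[A]={a,b}  FIRST[B]={a,b}  FIRST[C]={b}
iter 2: (no change)
  FIRST[S]={b}  FIRST[A]={a,b}  FIRST[B]={a,b}  FIRST[C]={b}

FIRST(C) = ["b"]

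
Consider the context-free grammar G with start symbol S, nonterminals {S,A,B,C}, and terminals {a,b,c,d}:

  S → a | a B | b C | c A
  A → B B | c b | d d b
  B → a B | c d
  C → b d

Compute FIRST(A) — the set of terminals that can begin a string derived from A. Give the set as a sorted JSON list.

Compute FIRST by fixpoint:
round 1:
  A via A→c b: +{c}
  A via A→d d b: +{d}
  B via B→a B: +{a}
  B via B→c d: +{c}
  C via C→b d: +{b}
  S via S→a: +{a}
  S via S→b C: +{b}
  S via S→c A: +{c}
  FIRST(S)={a,b,c}  FIRST(A)={c,d}  FIRST(B)={a,c}  FIRST(C)={b}
round 2:
  A via A→B B: +{a}
  FIRST(S)={a,b,c}  FIRST(A)={a,c,d}  FIRST(B)={a,c}  FIRST(C)={b}
round 3: done
  FIRST(S)={a,b,c}  FIRST(A)={a,c,d}  FIRST(B)={a,c}  FIRST(C)={b}

FIRST(A) = ["a", "c", "d"]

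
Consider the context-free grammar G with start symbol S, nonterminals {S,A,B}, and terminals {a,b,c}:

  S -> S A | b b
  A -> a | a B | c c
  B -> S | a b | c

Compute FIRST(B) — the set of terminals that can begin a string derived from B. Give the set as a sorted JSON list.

Compute FIRST by fixpoint:
pass 1:
  A via A→a: +{a}
  A via A→c c: +{c}
  B via B→a b: +{a}
  B via B→c: +{c}
  S via S→b b: +{b}
  FIRST(S)={b}  FIRST(A)={a,c}  FIRST(B)={a,c}
pass 2:
  B via B→S: +{b}
  FIRST(S)={b}  FIRST(A)={a,c}  FIRST(B)={a,b,c}
pass 3: — fixpoint
  FIRST(S)={b}  FIRST(A)={a,c}  FIRST(B)={a,b,c}

FIRST(B) = ["a", "b", "c"]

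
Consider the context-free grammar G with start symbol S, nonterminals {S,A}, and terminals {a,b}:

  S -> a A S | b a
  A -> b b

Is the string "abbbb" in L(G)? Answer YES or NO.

CNF form of G:
  S -> T0 T1 | T1 X2
  A -> T0 T0
  T0 -> b
  T1 -> a
  X2 -> A S

CYK table (by increasing span):
  T[0,0] 'a' = {T1}  orig:{}
  T[1,1] 'b' = {T0}  orig:{}
  T[2,2] 'b' = {T0}  orig:{}
  T[3,3] 'b' = {T0}  orig:{}
  T[4,4] 'b' = {T0}  orig:{}
  T[0,1] 'ab' = ∅
  T[1,2] 'bb' = {A}
  T[2,3] 'bb' = {A}
  T[3,4] 'bb' = {A}
  T[0,2] 'abb' = ∅
  T[1,3] 'bbb' = ∅
  T[2,4] 'bbb' = ∅
  T[0,3] 'abbb' = ∅
  T[1,4] 'bbbb' = ∅
  T[0,4] 'abbbb' = ∅

S ∉ T[0,4] ⇒ NO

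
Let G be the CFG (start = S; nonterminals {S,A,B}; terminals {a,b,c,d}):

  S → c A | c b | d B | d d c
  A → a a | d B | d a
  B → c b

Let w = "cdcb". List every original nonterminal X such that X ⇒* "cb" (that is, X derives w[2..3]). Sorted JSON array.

Convert to CNF:
  S -> T1 B | T1 X4 | T2 A | T2 T3
  A -> T0 T0 | T1 B | T1 T0
  B -> T2 T3
  T0 -> a
  T1 -> d
  T2 -> c
  T3 -> b
  X4 -> T1 T2

CYK fill (cells [i..j] with 2 ≤ i ≤ j ≤ 3 only):
  cell(2,2) c: {T2}  orig:{}
  cell(3,3) b: {T3}  orig:{}
  cell(2,3) cb: {B,S}

Original NTs in T[2,3] deriving "cb": ["B", "S"]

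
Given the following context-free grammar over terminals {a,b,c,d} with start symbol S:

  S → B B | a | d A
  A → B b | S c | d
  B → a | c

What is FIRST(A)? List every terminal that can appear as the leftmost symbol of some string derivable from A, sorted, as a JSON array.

FIRST sets, iterate to fixpoint:
round 1:
  A via A→d: +{d}
  B via B→a: +{a}
  B via B→c: +{c}
  S via S→B B: +{a,c}
  S via S→d A: +{d}
  S: {a,c,d}  A: {d}  B: {a,c}
round 2:
  A via A→B b: +{a,c}
  S: {a,c,d}  A: {a,c,d}  B: {a,c}
round 3: (no change)
  S: {a,c,d}  A: {a,c,d}  B: {a,c}

FIRST(A) = ["a", "c", "d"]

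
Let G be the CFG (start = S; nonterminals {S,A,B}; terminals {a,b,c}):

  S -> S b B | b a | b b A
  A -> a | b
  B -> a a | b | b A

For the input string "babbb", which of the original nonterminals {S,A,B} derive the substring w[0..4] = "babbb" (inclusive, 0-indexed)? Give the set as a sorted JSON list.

Convert to CNF:
  S -> S X2 | T1 T0 | T1 X3
  A -> a | b
  B -> T0 T0 | T1 A | b
  T0 -> a
  T1 -> b
  X2 -> T1 B
  X3 -> T1 A

CYK fill (cells [i..j] with 0 ≤ i ≤ j ≤ 4 only):
  cell(0,0) b: {A,B,T1}  orig:{A,B}
  cell(1,1) a: {A,T0}  orig:{A}
  cell(2,2) b: {A,B,T1}  orig:{A,B}
  cell(3,3) b: {A,B,T1}  orig:{A,B}
  cell(4,4) b: {A,B,T1}  orig:{A,B}
  cell(0,1) ba: {B,S,X3}  orig:{B,S}
  cell(1,2) ab: ∅
  cell(2,3) bb: {B,X2,X3}  orig:{B}
  cell(3,4) bb: {B,X2,X3}  orig:{B}
  cell(0,2) bab: ∅
  cell(1,3) abb: ∅
  cell(2,4) bbb: {S,X2}  orig:{S}
  cell(0,3) babb: {S}
  cell(1,4) abbb: ∅
  cell(0,4) babbb: {S}

Original NTs in T[0,4] deriving "babbb": ["S"]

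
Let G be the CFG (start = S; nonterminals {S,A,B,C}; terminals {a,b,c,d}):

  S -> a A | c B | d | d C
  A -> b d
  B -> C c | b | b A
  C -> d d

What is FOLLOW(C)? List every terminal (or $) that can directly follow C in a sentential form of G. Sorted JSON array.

FIRST iteration:
pass 1:
  A via A→b d: +{b}
  B via B→b: +{b}
  C via C→d d: +{d}
  S via S→a A: +{a}
  S via S→c B: +{c}
  S via S→d: +{d}
  FIRST[S]={a,c,d}  FIRST[A]={b}  FIRST[B]={b}  FIRST[C]={d}
pass 2:
  B via B→C c: +{d}
  FIRST[S]={a,c,d}  FIRST[A]={b}  FIRST[B]={b,d}  FIRST[C]={d}
pass 3: (stable)
  FIRST[S]={a,c,d}  FIRST[A]={b}  FIRST[B]={b,d}  FIRST[C]={d}

Compute FOLLOW by fixpoint:
seed FOLLOW(S) with $
[1]
  B→C c: FOLLOW(C) ⊇ FIRST(c) = {c}; new: +{c}
  S→a A: FOLLOW(A) ⊇ FOLLOW(S) ⊇ {$}; new: +{$}
  S→c B: FOLLOW(B) ⊇ FOLLOW(S) ⊇ {$}; new: +{$}
  S→d C: FOLLOW(C) ⊇ FOLLOW(S) ⊇ {$}; new: +{$}
  FOLLOW(S)={$}  FOLLOW(A)={$}  FOLLOW(B)={$}  FOLLOW(C)={$,c}
[2] done
  FOLLOW(S)={$}  FOLLOW(A)={$}  FOLLOW(B)={$}  FOLLOW(C)={$,c}

FOLLOW(C) = ["$", "c"]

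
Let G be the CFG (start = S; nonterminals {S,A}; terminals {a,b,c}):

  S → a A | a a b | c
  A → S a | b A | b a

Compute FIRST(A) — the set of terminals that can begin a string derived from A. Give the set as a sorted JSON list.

FIRST iteration:
iter 1:
  A via A→b A: +{b}
  S via S→a A: +{a}
  S via S→c: +{c}
  FIRST[S]={a,c}  FIRST[A]={b}
iter 2:
  A via A→S a: +{a,c}
  FIRST[S]={a,c}  FIRST[A]={a,b,c}
iter 3: (no change)
  FIRST[S]={a,c}  FIRST[A]={a,b,c}

FIRST(A) = ["a", "b", "c"]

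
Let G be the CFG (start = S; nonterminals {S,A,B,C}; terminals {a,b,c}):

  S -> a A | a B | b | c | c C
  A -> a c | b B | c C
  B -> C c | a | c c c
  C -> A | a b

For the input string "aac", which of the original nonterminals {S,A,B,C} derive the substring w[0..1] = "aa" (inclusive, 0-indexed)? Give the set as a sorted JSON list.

Convert to CNF:
  S -> T0 A | T0 B | T1 C | b | c
  A -> T0 T1 | T1 C | T2 B
  B -> C T1 | T1 X3 | a
  C -> T0 T1 | T0 T2 | T1 C | T2 B
  T0 -> a
  T1 -> c
  T2 -> b
  X3 -> T1 T1

CYK table (by increasing span), restricted to cells inside w[0..1]:
  cell(0,0) a: {B,T0}  orig:{B}
  cell(1,1) a: {B,T0}  orig:{B}
  cell(0,1) aa: {S}

Original NTs in T[0,1] deriving "aa": ["S"]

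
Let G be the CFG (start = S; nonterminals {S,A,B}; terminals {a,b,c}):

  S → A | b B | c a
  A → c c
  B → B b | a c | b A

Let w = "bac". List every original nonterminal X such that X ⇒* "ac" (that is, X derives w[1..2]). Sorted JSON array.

Convert to CNF:
  S -> T0 T0 | T0 T2 | T1 B
  A -> T0 T0
  B -> B T1 | T1 A | T2 T0
  T0 -> c
  T1 -> b
  T2 -> a

Fill CYK table bottom-up (cells [i..j] with 1 ≤ i ≤ j ≤ 2 only):
  [1..1]={T2}  "a"  orig:{}
  [2..2]={T0}  "c"  orig:{}
  [1..2]={B}  "ac"

Original NTs in T[1,2] deriving "ac": ["B"]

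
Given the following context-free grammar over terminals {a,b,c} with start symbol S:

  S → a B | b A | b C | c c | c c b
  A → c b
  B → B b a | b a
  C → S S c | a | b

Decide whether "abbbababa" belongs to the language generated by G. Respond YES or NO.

Convert to CNF:
  S -> T0 T0 | T0 X5 | T1 A | T1 C | T2 B
  A -> T0 T1
  B -> B X3 | T1 T2
  C -> S X4 | a | b
  T0 -> c
  T1 -> b
  T2 -> a
  X3 -> T1 T2
  X4 -> S T0
  X5 -> T0 T1

CYK fill:
  cell(0,0) a: {C,T2}  orig:{C}
  cell(1,1) b: {C,T1}  orig:{C}
  cell(2,2) b: {C,T1}  orig:{C}
  cell(3,3) b: {C,T1}  orig:{C}
  cell(4,4) a: {C,T2}  orig:{C}
  cell(5,5) b: {C,T1}  orig:{C}
  cell(6,6) a: {C,T2}  orig:{C}
  cell(7,7) b: {C,T1}  orig:{C}
  cell(8,8) a: {C,T2}  orig:{C}
  cell(0,1) ab: ∅
  cell(1,2) bb: {S}
  cell(2,3) bb: {S}
  cell(3,4) ba: {B,S,X3}  orig:{B,S}
  cell(4,5) ab: ∅
  cell(5,6) ba: {B,S,X3}  orig:{B,S}
  cell(6,7) ab: ∅
  cell(7,8) ba: {B,S,X3}  orig:{B,S}
  cell(0,2) abb: ∅
  cell(1,3) bbb: ∅
  cell(2,4) bba: ∅
  cell(3,5) bab: ∅
  cell(4,6) aba: {S}
  cell(5,7) bab: ∅
  cell(6,8) aba: {S}
  cell(0,3) abbb: ∅
  cell(1,4) bbba: ∅
  cell(2,5) bbab: ∅
  cell(3,6) baba: {B}
  cell(4,7) abab: ∅
  cell(5,8) baba: {B}
  cell(0,4) abbba: ∅
  cell(1,5) bbbab: ∅
  cell(2,6) bbaba: ∅
  cell(3,7) babab: ∅
  cell(4,8) ababa: {S}
  cell(0,5) abbbab: ∅
  cell(1,6) bbbaba: ∅
  cell(2,7) bbabab: ∅
  cell(3,8) bababa: {B}
  cell(0,6) abbbaba: ∅
  cell(1,7) bbbabab: ∅
  cell(2,8) bbababa: ∅
  cell(0,7) abbbabab: ∅
  cell(1,8) bbbababa: ∅
  cell(0,8) abbbababa: ∅

S ∉ T[0,8] ⇒ NO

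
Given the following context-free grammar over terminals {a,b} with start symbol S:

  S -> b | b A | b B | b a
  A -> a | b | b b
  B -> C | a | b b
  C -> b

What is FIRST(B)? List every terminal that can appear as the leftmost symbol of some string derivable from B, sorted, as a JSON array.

FIRST iteration:
[1]
  A via A→a: +{a}
  A via A→b: +{b}
  B via B→a: +{a}
  B via B→b b: +{b}
  C via C→b: +{b}
  S via S→b: +{b}
  FIRST(S)={b}  FIRST(A)={a,b}  FIRST(B)={a,b}  FIRST(C)={b}
[2] done
  FIRST(S)={b}  FIRST(A)={a,b}  FIRST(B)={a,b}  FIRST(C)={b}

FIRST(B) = ["a", "b"]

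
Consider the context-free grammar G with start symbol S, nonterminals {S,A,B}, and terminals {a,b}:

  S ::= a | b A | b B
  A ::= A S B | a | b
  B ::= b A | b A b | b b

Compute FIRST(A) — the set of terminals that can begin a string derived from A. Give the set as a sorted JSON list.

FIRST sets, iterate to fixpoint:
iter 1:
  A via A→a: +{a}
  A via A→b: +{b}
  B via B→b A: +{b}
  S via S→a: +{a}
  S via S→b A: +{b}
  FIRST(S)={a,b}  FIRST(A)={a,b}  FIRST(B)={b}
iter 2: done
  FIRST(S)={a,b}  FIRST(A)={a,b}  FIRST(B)={b}

FIRST(A) = ["a", "b"]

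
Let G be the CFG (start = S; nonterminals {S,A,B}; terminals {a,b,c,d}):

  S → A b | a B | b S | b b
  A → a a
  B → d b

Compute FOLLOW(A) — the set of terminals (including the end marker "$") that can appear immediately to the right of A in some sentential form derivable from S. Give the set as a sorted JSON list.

Compute FIRST by fixpoint:
[1]
  A via A→a a: +{a}
  B via B→d b: +{d}
  S via S→A b: +{a}
  S via S→b S: +{b}
  FIRST[S]={a,b}  FIRST[A]={a}  FIRST[B]={d}
[2] (stable)
  FIRST[S]={a,b}  FIRST[A]={a}  FIRST[B]={d}

FOLLOW iteration:
initialize: $ ∈ FOLLOW(S)
round 1:
  S→A b: FOLLOW(A) ⊇ FIRST(b) = {b}; new: +{b}
  S→a B: FOLLOW(B) ⊇ FOLLOW(S) ⊇ {$}; new: +{$}
  S: {$}  A: {b}  B: {$}
round 2: (stable)
  S: {$}  A: {b}  B: {$}

FOLLOW(A) = ["b"]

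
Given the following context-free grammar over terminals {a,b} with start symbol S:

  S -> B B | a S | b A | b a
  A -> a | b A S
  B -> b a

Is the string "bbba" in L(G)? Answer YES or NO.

Convert to CNF:
  S -> B B | T0 A | T0 T1 | T1 S
  A -> T0 X2 | a
  B -> T0 T1
  T0 -> b
  T1 -> a
  X2 -> A S

CYK fill:
  cell(0,0) b: {T0}  orig:{}
  cell(1,1) b: {T0}  orig:{}
  cell(2,2) b: {T0}  orig:{}
  cell(3,3) a: {A,T1}  orig:{A}
  cell(0,1) bb: ∅
  cell(1,2) bb: ∅
  cell(2,3) ba: {B,S}
  cell(0,2) bbb: ∅
  cell(1,3) bba: ∅
  cell(0,3) bbba: ∅

S ∉ T[0,3] ⇒ NO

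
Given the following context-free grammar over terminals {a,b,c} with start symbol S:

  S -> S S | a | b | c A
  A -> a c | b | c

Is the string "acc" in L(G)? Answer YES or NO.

CNF form of G:
  S -> S S | T1 A | a | b
  A -> T0 T1 | b | c
  T0 -> a
  T1 -> c

CYK fill:
  cell(0,0) a: {S,T0}  orig:{S}
  cell(1,1) c: {A,T1}  orig:{A}
  cell(2,2) c: {A,T1}  orig:{A}
  cell(0,1) ac: {A}
  cell(1,2) cc: {S}
  cell(0,2) acc: {S}

S ∈ T[0,2] ⇒ YES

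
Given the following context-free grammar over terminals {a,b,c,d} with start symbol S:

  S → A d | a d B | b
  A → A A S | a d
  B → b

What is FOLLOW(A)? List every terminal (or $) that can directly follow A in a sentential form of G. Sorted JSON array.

FIRST iteration:
pass 1:
  A via A→a d: +{a}
  B via B→b: +{b}
  S via S→A d: +{a}
  S via S→b: +{b}
  FIRST[S]={a,b}  FIRST[A]={a}  FIRST[B]={b}
pass 2: (stable)
  FIRST[S]={a,b}  FIRST[A]={a}  FIRST[B]={b}

FOLLOW iteration:
initialize: $ ∈ FOLLOW(S)
[1]
  A→A A S: FOLLOW(A) ⊇ FIRST(A) = {a}; new: +{a}
  A→A A S: FOLLOW(A) ⊇ FIRST(S) = {a,b}; new: +{b}
  A→A A S: FOLLOW(S) ⊇ FOLLOW(A) ⊇ {a,b}; new: +{a,b}
  S→A d: FOLLOW(A) ⊇ FIRST(d) = {d}; new: +{d}
  S→a d B: FOLLOW(B) ⊇ FOLLOW(S) ⊇ {$,a,b}; new: +{$,a,b}
  S: {$,a,b}  A: {a,b,d}  B: {$,a,b}
[2]
  A→A A S: FOLLOW(S) ⊇ FOLLOW(A) ⊇ {a,b,d}; new: +{d}
  S→a d B: FOLLOW(B) ⊇ FOLLOW(S) ⊇ {$,a,b,d}; new: +{d}
  S: {$,a,b,d}  A: {a,b,d}  B: {$,a,b,d}
[3] — fixpoint
  S: {$,a,b,d}  A: {a,b,d}  B: {$,a,b,d}

FOLLOW(A) = ["a", "b", "d"]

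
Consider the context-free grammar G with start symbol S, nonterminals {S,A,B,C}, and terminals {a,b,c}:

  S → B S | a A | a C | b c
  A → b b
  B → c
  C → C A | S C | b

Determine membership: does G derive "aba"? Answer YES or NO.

Convert to CNF:
  S -> B S | T0 T2 | T1 A | T1 C
  A -> T0 T0
  B -> c
  C -> C A | S C | b
  T0 -> b
  T1 -> a
  T2 -> c

CYK fill:
  cell(0,0) a: {T1}  orig:{}
  cell(1,1) b: {C,T0}  orig:{C}
  cell(2,2) a: {T1}  orig:{}
  cell(0,1) ab: {S}
  cell(1,2) ba: ∅
  cell(0,2) aba: ∅

S ∉ T[0,2] ⇒ NO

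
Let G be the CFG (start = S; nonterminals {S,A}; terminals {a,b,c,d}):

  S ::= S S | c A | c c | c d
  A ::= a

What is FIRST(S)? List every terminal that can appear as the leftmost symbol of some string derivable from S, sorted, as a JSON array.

FIRST sets, iterate to fixpoint:
[1]
  A via A→a: +{a}
  S via S→c A: +{c}
  FIRST[S]={c}  FIRST[A]={a}
[2] done
  FIRST[S]={c}  FIRST[A]={a}

FIRST(S) = ["c"]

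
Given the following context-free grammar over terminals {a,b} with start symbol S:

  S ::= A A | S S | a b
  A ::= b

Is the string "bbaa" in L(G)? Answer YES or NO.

CNF form of G:
  S -> A A | S S | T0 T1
  A -> b
  T0 -> a
  T1 -> b

CYK fill:
  cell(0,0) b: {A,T1}  orig:{A}
  cell(1,1) b: {A,T1}  orig:{A}
  cell(2,2) a: {T0}  orig:{}
  cell(3,3) a: {T0}  orig:{}
  cell(0,1) bb: {S}
  cell(1,2) ba: ∅
  cell(2,3) aa: ∅
  cell(0,2) bba: ∅
  cell(1,3) baa: ∅
  cell(0,3) bbaa: ∅

S ∉ T[0,3] ⇒ NO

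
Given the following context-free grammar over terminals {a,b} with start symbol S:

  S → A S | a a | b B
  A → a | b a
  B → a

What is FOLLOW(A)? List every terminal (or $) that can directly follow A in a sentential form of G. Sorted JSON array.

FIRST iteration:
[1]
  A via A→a: +{a}
  A via A→b a: +{b}
  B via B→a: +{a}
  S via S→A S: +{a,b}
  FIRST(S)={a,b}  FIRST(A)={a,b}  FIRST(B)={a}
[2] (no change)
  FIRST(S)={a,b}  FIRST(A)={a,b}  FIRST(B)={a}

FOLLOW iteration:
initialize: $ ∈ FOLLOW(S)
[1]
  S→A S: FOLLOW(A) ⊇ FIRST(S) = {a,b}; new: +{a,b}
  S→b B: FOLLOW(B) ⊇ FOLLOW(S) ⊇ {$}; new: +{$}
  S: {$}  A: {a,b}  B: {$}
[2] done
  S: {$}  A: {a,b}  B: {$}

FOLLOW(A) = ["a", "b"]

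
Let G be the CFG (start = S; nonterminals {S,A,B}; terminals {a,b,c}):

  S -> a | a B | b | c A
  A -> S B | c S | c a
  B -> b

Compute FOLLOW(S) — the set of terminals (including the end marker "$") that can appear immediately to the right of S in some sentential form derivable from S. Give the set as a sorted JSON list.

FIRST sets, iterate to fixpoint:
[1]
  A via A→c S: +{c}
  B via B→b: +{b}
  S via S→a: +{a}
  S via S→b: +{b}
  S via S→c A: +{c}
  FIRST(S)={a,b,c}  FIRST(A)={c}  FIRST(B)={b}
[2]
  A via A→S B: +{a,b}
  FIRST(S)={a,b,c}  FIRST(A)={a,b,c}  FIRST(B)={b}
[3] (stable)
  FIRST(S)={a,b,c}  FIRST(A)={a,b,c}  FIRST(B)={b}

Compute FOLLOW by fixpoint:
initialize: $ ∈ FOLLOW(S)
iter 1:
  A→S B: FOLLOW(S) ⊇ FIRST(B) = {b}; new: +{b}
  S→a B: FOLLOW(B) ⊇ FOLLOW(S) ⊇ {$,b}; new: +{$,b}
  S→c A: FOLLOW(A) ⊇ FOLLOW(S) ⊇ {$,b}; new: +{$,b}
  S: {$,b}  A: {$,b}  B: {$,b}
iter 2: — fixpoint
  S: {$,b}  A: {$,b}  B: {$,b}

FOLLOW(S) = ["$", "b"]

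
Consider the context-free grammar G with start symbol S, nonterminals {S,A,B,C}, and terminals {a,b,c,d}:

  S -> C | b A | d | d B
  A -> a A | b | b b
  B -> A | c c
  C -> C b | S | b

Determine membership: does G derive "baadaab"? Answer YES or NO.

CNF form of G:
  S -> C T1 | T1 A | T3 B | b | d
  A -> T0 A | T1 T1 | b
  B -> T0 A | T1 T1 | T2 T2 | b
  C -> C T1 | T1 A | T3 B | b | d
  T0 -> a
  T1 -> b
  T2 -> c
  T3 -> d

Fill CYK table bottom-up:
  T[0,0] 'b' = {A,B,C,S,T1}  orig:{A,B,C,S}
  T[1,1] 'a' = {T0}  orig:{}
  T[2,2] 'a' = {T0}  orig:{}
  T[3,3] 'd' = {C,S,T3}  orig:{C,S}
  T[4,4] 'a' = {T0}  orig:{}
  T[5,5] 'a' = {T0}  orig:{}
  T[6,6] 'b' = {A,B,C,S,T1}  orig:{A,B,C,S}
  T[0,1] 'ba' = ∅
  T[1,2] 'aa' = ∅
  T[2,3] 'ad' = ∅
  T[3,4] 'da' = ∅
  T[4,5] 'aa' = ∅
  T[5,6] 'ab' = {A,B}
  T[0,2] 'baa' = ∅
  T[1,3] 'aad' = ∅
  T[2,4] 'ada' = ∅
  T[3,5] 'daa' = ∅
  T[4,6] 'aab' = {A,B}
  T[0,3] 'baad' = ∅
  T[1,4] 'aada' = ∅
  T[2,5] 'adaa' = ∅
  T[3,6] 'daab' = {C,S}
  T[0,4] 'baada' = ∅
  T[1,5] 'aadaa' = ∅
  T[2,6] 'adaab' = ∅
  T[0,5] 'baadaa' = ∅
  T[1,6] 'aadaab' = ∅
  T[0,6] 'baadaab' = ∅

S ∉ T[0,6] ⇒ NO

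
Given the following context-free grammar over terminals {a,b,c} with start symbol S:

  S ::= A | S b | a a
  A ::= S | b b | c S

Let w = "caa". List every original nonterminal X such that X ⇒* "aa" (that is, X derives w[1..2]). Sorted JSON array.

Convert to CNF:
  S -> S T0 | T0 T0 | T1 T1 | T2 S
  A -> S T0 | T0 T0 | T1 T1 | T2 S
  T0 -> b
  T1 -> a
  T2 -> c

CYK table (by increasing span) (cells [i..j] with 1 ≤ i ≤ j ≤ 2 only):
  cell(1,1) a: {T1}  orig:{}
  cell(2,2) a: {T1}  orig:{}
  cell(1,2) aa: {A,S}

Original NTs in T[1,2] deriving "aa": ["A", "S"]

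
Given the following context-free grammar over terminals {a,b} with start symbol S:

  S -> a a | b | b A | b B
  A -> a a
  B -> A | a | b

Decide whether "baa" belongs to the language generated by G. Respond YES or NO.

Convert to CNF:
  S -> T0 T0 | T1 A | T1 B | b
  A -> T0 T0
  B -> T0 T0 | a | b
  T0 -> a
  T1 -> b

Fill CYK table bottom-up:
  T[0,0] 'b' = {B,S,T1}  orig:{B,S}
  T[1,1] 'a' = {B,T0}  orig:{B}
  T[2,2] 'a' = {B,T0}  orig:{B}
  T[0,1] 'ba' = {S}
  T[1,2] 'aa' = {A,B,S}
  T[0,2] 'baa' = {S}

S ∈ T[0,2] ⇒ YES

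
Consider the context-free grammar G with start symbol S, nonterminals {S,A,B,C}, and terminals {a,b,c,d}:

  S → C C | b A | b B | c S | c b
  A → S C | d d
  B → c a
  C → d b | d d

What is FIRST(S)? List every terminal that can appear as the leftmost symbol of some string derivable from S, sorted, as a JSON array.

FIRST sets, iterate to fixpoint:
iter 1:
  A via A→d d: +{d}
  B via B→c a: +{c}
  C via C→d b: +{d}
  S via S→C C: +{d}
  S via S→b A: +{b}
  S via S→c S: +{c}
  S: {b,c,d}  A: {d}  B: {c}  C: {d}
iter 2:
  A via A→S C: +{b,c}
  S: {b,c,d}  A: {b,c,d}  B: {c}  C: {d}
iter 3: — fixpoint
  S: {b,c,d}  A: {b,c,d}  B: {c}  C: {d}

FIRST(S) = ["b", "c", "d"]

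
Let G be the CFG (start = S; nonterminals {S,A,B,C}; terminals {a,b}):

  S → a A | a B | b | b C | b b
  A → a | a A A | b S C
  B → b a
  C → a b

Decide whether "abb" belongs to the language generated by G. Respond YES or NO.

CNF form of G:
  S -> T0 A | T0 B | T1 C | T1 T1 | b
  A -> T0 X2 | T1 X3 | a
  B -> T1 T0
  C -> T0 T1
  T0 -> a
  T1 -> b
  X2 -> A A
  X3 -> S C

CYK fill:
  T[0,0] 'a' = {A,T0}  orig:{A}
  T[1,1] 'b' = {S,T1}  orig:{S}
  T[2,2] 'b' = {S,T1}  orig:{S}
  T[0,1] 'ab' = {C}
  T[1,2] 'bb' = {S}
  T[0,2] 'abb' = ∅

S ∉ T[0,2] ⇒ NO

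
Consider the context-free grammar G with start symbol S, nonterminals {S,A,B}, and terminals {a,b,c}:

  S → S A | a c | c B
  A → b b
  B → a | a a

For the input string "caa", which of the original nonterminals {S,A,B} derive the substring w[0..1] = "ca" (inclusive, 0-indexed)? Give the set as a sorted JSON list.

Convert to CNF:
  S -> S A | T1 T2 | T2 B
  A -> T0 T0
  B -> T1 T1 | a
  T0 -> b
  T1 -> a
  T2 -> c

CYK table (by increasing span) (cells [i..j] with 0 ≤ i ≤ j ≤ 1 only):
  cell(0,0) c: {T2}  orig:{}
  cell(1,1) a: {B,T1}  orig:{B}
  cell(0,1) ca: {S}

Original NTs in T[0,1] deriving "ca": ["S"]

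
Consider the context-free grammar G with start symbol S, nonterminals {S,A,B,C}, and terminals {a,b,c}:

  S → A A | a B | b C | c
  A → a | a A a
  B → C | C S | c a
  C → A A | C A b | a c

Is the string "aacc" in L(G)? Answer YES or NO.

Convert to CNF:
  S -> A A | T0 B | T1 C | c
  A -> T0 X3 | a
  B -> A A | C S | C X4 | T0 T2 | T2 T0
  C -> A A | C X5 | T0 T2
  T0 -> a
  T1 -> b
  T2 -> c
  X3 -> A T0
  X4 -> A T1
  X5 -> A T1

Fill CYK table bottom-up:
  cell(0,0) a: {A,T0}  orig:{A}
  cell(1,1) a: {A,T0}  orig:{A}
  cell(2,2) c: {S,T2}  orig:{S}
  cell(3,3) c: {S,T2}  orig:{S}
  cell(0,1) aa: {B,C,S,X3}  orig:{B,C,S}
  cell(1,2) ac: {B,C}
  cell(2,3) cc: ∅
  cell(0,2) aac: {B,S}
  cell(1,3) acc: {B}
  cell(0,3) aacc: {S}

S ∈ T[0,3] ⇒ YES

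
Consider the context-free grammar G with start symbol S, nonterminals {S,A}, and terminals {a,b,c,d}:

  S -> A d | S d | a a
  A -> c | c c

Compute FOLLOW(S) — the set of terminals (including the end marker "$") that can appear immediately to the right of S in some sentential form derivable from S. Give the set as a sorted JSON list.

Compute FIRST by fixpoint:
[1]
  A via A→c: +{c}
  S via S→A d: +{c}
  S via S→a a: +{a}
  FIRST(S)={a,c}  FIRST(A)={c}
[2] done
  FIRST(S)={a,c}  FIRST(A)={c}

FOLLOW iteration:
seed FOLLOW(S) with $
[1]
  S→A d: FOLLOW(A) ⊇ FIRST(d) = {d}; new: +{d}
  S→S d: FOLLOW(S) ⊇ FIRST(d) = {d}; new: +{d}
  FOLLOW[S]={$,d}  FOLLOW[A]={d}
[2] (no change)
  FOLLOW[S]={$,d}  FOLLOW[A]={d}

FOLLOW(S) = ["$", "d"]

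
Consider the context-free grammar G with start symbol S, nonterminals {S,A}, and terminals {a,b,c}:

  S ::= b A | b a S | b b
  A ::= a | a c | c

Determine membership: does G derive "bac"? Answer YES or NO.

CNF form of G:
  S -> T2 A | T2 T2 | T2 X3
  A -> T0 T1 | a | c
  T0 -> a
  T1 -> c
  T2 -> b
  X3 -> T0 S

CYK fill:
  cell(0,0) b: {T2}  orig:{}
  cell(1,1) a: {A,T0}  orig:{A}
  cell(2,2) c: {A,T1}  orig:{A}
  cell(0,1) ba: {S}
  cell(1,2) ac: {A}
  cell(0,2) bac: {S}

S ∈ T[0,2] ⇒ YES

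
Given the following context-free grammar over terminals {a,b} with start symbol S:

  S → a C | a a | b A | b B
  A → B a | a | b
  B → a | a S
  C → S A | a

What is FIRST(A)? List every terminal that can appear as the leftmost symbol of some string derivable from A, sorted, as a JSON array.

FIRST sets, iterate to fixpoint:
round 1:
  A via A→a: +{a}
  A via A→b: +{b}
  B via B→a: +{a}
  C via C→a: +{a}
  S via S→a C: +{a}
  S via S→b A: +{b}
  FIRST(S)={a,b}  FIRST(A)={a,b}  FIRST(B)={a}  FIRST(C)={a}
round 2:
  C via C→S A: +{b}
  FIRST(S)={a,b}  FIRST(A)={a,b}  FIRST(B)={a}  FIRST(C)={a,b}
round 3: — fixpoint
  FIRST(S)={a,b}  FIRST(A)={a,b}  FIRST(B)={a}  FIRST(C)={a,b}

FIRST(A) = ["a", "b"]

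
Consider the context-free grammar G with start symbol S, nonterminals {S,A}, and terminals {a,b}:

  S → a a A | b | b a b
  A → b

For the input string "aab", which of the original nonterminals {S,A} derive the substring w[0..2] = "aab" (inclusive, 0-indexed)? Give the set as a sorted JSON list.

Convert to CNF:
  S -> T0 X2 | T1 X3 | b
  A -> b
  T0 -> a
  T1 -> b
  X2 -> T0 A
  X3 -> T0 T1

CYK fill (cells [i..j] with 0 ≤ i ≤ j ≤ 2 only):
  T[0,0] 'a' = {T0}  orig:{}
  T[1,1] 'a' = {T0}  orig:{}
  T[2,2] 'b' = {A,S,T1}  orig:{A,S}
  T[0,1] 'aa' = ∅
  T[1,2] 'ab' = {X2,X3}  orig:{}
  T[0,2] 'aab' = {S}

Original NTs in T[0,2] deriving "aab": ["S"]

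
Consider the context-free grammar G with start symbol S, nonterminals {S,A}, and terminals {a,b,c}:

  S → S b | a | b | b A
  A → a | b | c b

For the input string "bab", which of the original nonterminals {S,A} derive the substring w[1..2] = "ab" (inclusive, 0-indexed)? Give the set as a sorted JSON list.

Convert to CNF:
  S -> S T1 | T1 A | a | b
  A -> T0 T1 | a | b
  T0 -> c
  T1 -> b

CYK fill (cells [i..j] with 1 ≤ i ≤ j ≤ 2 only):
  [1..1]={A,S}  "a"
  [2..2]={A,S,T1}  "b"  orig:{A,S}
  [1..2]={S}  "ab"

Original NTs in T[1,2] deriving "ab": ["S"]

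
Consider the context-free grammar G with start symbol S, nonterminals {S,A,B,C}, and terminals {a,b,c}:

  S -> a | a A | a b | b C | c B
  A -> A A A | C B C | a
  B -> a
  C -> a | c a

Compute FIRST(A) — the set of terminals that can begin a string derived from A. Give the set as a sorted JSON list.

FIRST iteration:
pass 1:
  A via A→a: +{a}
  B via B→a: +{a}
  C via C→a: +{a}
  C via C→c a: +{c}
  S via S→a: +{a}
  S via S→b C: +{b}
  S via S→c B: +{c}
  S: {a,b,c}  A: {a}  B: {a}  C: {a,c}
pass 2:
  A via A→C B C: +{c}
  S: {a,b,c}  A: {a,c}  B: {a}  C: {a,c}
pass 3: (no change)
  S: {a,b,c}  A: {a,c}  B: {a}  C: {a,c}

FIRST(A) = ["a", "c"]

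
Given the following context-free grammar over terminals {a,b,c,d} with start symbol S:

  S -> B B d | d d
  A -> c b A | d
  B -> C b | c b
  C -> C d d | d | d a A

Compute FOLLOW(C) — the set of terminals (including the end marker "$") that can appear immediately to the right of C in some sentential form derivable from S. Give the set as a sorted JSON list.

FIRST iteration:
[1]
  A via A→c b A: +{c}
  A via A→d: +{d}
  B via B→c b: +{c}
  C via C→d: +{d}
  S via S→B B d: +{c}
  S via S→d d: +{d}
  FIRST[S]={c,d}  FIRST[A]={c,d}  FIRST[B]={c}  FIRST[C]={d}
[2]
  B via B→C b: +{d}
  FIRST[S]={c,d}  FIRST[A]={c,d}  FIRST[B]={c,d}  FIRST[C]={d}
[3] — fixpoint
  FIRST[S]={c,d}  FIRST[A]={c,d}  FIRST[B]={c,d}  FIRST[C]={d}

FOLLOW sets:
FOLLOW(S) := {$}
[1]
  B→C b: FOLLOW(C) ⊇ FIRST(b) = {b}; new: +{b}
  C→C d d: FOLLOW(C) ⊇ FIRST(d) = {d}; new: +{d}
  C→d a A: FOLLOW(A) ⊇ FOLLOW(C) ⊇ {b,d}; new: +{b,d}
  S→B B d: FOLLOW(B) ⊇ FIRST(B) = {c,d}; new: +{c,d}
  S: {$}  A: {b,d}  B: {c,d}  C: {b,d}
[2] — fixpoint
  S: {$}  A: {b,d}  B: {c,d}  C: {b,d}

FOLLOW(C) = ["b", "d"]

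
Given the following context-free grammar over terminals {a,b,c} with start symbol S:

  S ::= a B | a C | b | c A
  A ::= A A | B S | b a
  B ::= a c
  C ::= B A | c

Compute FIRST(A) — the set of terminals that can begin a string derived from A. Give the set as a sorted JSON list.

FIRST iteration:
round 1:
  A via A→b a: +{b}
  B via B→a c: +{a}
  C via C→B A: +{a}
  C via C→c: +{c}
  S via S→a B: +{a}
  S via S→b: +{b}
  S via S→c A: +{c}
  FIRST[S]={a,b,c}  FIRST[A]={b}  FIRST[B]={a}  FIRST[C]={a,c}
round 2:
  A via A→B S: +{a}
  FIRST[S]={a,b,c}  FIRST[A]={a,b}  FIRST[B]={a}  FIRST[C]={a,c}
round 3: — fixpoint
  FIRST[S]={a,b,c}  FIRST[A]={a,b}  FIRST[B]={a}  FIRST[C]={a,c}

FIRST(A) = ["a", "b"]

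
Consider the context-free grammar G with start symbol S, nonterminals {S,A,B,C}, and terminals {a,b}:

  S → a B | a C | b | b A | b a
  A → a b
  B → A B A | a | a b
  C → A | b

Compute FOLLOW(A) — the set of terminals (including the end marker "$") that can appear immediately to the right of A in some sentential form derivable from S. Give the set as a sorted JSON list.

FIRST sets, iterate to fixpoint:
[1]
  A via A→a b: +{a}
  B via B→A B A: +{a}
  C via C→A: +{a}
  C via C→b: +{b}
  S via S→a B: +{a}
  S via S→b: +{b}
  FIRST(S)={a,b}  FIRST(A)={a}  FIRST(B)={a}  FIRST(C)={a,b}
[2] — fixpoint
  FIRST(S)={a,b}  FIRST(A)={a}  FIRST(B)={a}  FIRST(C)={a,b}

FOLLOW sets:
initialize: $ ∈ FOLLOW(S)
round 1:
  B→A B A: FOLLOW(A) ⊇ FIRST(B) = {a}; new: +{a}
  B→A B A: FOLLOW(B) ⊇ FIRST(A) = {a}; new: +{a}
  S→a B: FOLLOW(B) ⊇ FOLLOW(S) ⊇ {$}; new: +{$}
  S→a C: FOLLOW(C) ⊇ FOLLOW(S) ⊇ {$}; new: +{$}
  S→b A: FOLLOW(A) ⊇ FOLLOW(S) ⊇ {$}; new: +{$}
  FOLLOW[S]={$}  FOLLOW[A]={$,a}  FOLLOW[B]={$,a}  FOLLOW[C]={$}
round 2: (no change)
  FOLLOW[S]={$}  FOLLOW[A]={$,a}  FOLLOW[B]={$,a}  FOLLOW[C]={$}

FOLLOW(A) = ["$", "a"]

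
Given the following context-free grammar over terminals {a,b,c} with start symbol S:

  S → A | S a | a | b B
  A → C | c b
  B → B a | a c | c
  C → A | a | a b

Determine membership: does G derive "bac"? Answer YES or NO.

Convert to CNF:
  S -> S T0 | T0 T1 | T1 B | T2 T1 | a
  A -> T0 T1 | T2 T1 | a
  B -> B T0 | T0 T2 | c
  C -> T0 T1 | T2 T1 | a
  T0 -> a
  T1 -> b
  T2 -> c

Fill CYK table bottom-up:
  [0..0]={T1}  "b"  orig:{}
  [1..1]={A,C,S,T0}  "a"  orig:{A,C,S}
  [2..2]={B,T2}  "c"  orig:{B}
  [0..1]=∅  "ba"
  [1..2]={B}  "ac"
  [0..2]={S}  "bac"

S ∈ T[0,2] ⇒ YES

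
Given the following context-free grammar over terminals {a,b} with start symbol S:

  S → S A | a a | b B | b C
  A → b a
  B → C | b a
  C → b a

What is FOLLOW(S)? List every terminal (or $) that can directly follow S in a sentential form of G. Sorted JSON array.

FIRST iteration:
iter 1:
  A via A→b a: +{b}
  B via B→b a: +{b}
  C via C→b a: +{b}
  S via S→a a: +{a}
  S via S→b B: +{b}
  FIRST(S)={a,b}  FIRST(A)={b}  FIRST(B)={b}  FIRST(C)={b}
iter 2: done
  FIRST(S)={a,b}  FIRST(A)={b}  FIRST(B)={b}  FIRST(C)={b}

FOLLOW iteration:
initialize: $ ∈ FOLLOW(S)
round 1:
  S→S A: FOLLOW(S) ⊇ FIRST(A) = {b}; new: +{b}
  S→S A: FOLLOW(A) ⊇ FOLLOW(S) ⊇ {$,b}; new: +{$,b}
  S→b B: FOLLOW(B) ⊇ FOLLOW(S) ⊇ {$,b}; new: +{$,b}
  S→b C: FOLLOW(C) ⊇ FOLLOW(S) ⊇ {$,b}; new: +{$,b}
  FOLLOW(S)={$,b}  FOLLOW(A)={$,b}  FOLLOW(B)={$,b}  FOLLOW(C)={$,b}
round 2: — fixpoint
  FOLLOW(S)={$,b}  FOLLOW(A)={$,b}  FOLLOW(B)={$,b}  FOLLOW(C)={$,b}

FOLLOW(S) = ["$", "b"]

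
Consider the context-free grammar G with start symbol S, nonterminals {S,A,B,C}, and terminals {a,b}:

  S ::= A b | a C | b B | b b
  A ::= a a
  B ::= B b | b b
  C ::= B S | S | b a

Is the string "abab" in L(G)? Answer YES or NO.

Convert to CNF:
  S -> A T1 | T0 C | T1 B | T1 T1
  A -> T0 T0
  B -> B T1 | T1 T1
  C -> A T1 | B S | T0 C | T1 B | T1 T0 | T1 T1
  T0 -> a
  T1 -> b

Fill CYK table bottom-up:
  [0..0]={T0}  "a"  orig:{}
  [1..1]={T1}  "b"  orig:{}
  [2..2]={T0}  "a"  orig:{}
  [3..3]={T1}  "b"  orig:{}
  [0..1]=∅  "ab"
  [1..2]={C}  "ba"
  [2..3]=∅  "ab"
  [0..2]={C,S}  "aba"
  [1..3]=∅  "bab"
  [0..3]=∅  "abab"

S ∉ T[0,3] ⇒ NO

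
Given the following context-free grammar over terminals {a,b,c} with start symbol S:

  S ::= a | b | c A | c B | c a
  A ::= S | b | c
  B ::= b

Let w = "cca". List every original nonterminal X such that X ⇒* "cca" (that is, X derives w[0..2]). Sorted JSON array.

CNF form of G:
  S -> T0 A | T0 B | T0 T1 | a | b
  A -> T0 A | T0 B | T0 T1 | a | b | c
  B -> b
  T0 -> c
  T1 -> a

CYK table (by increasing span) — only the sub-triangle for w[0..2]:
  T[0,0] 'c' = {A,T0}  orig:{A}
  T[1,1] 'c' = {A,T0}  orig:{A}
  T[2,2] 'a' = {A,S,T1}  orig:{A,S}
  T[0,1] 'cc' = {A,S}
  T[1,2] 'ca' = {A,S}
  T[0,2] 'cca' = {A,S}

Original NTs in T[0,2] deriving "cca": ["A", "S"]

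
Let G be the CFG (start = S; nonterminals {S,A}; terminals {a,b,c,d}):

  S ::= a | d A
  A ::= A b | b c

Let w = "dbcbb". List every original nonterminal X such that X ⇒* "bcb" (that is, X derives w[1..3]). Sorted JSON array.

Convert to CNF:
  S -> T2 A | a
  A -> A T0 | T0 T1
  T0 -> b
  T1 -> c
  T2 -> d

CYK table (by increasing span) — only the sub-triangle for w[1..3]:
  T[1,1] 'b' = {T0}  orig:{}
  T[2,2] 'c' = {T1}  orig:{}
  T[3,3] 'b' = {T0}  orig:{}
  T[1,2] 'bc' = {A}
  T[2,3] 'cb' = ∅
  T[1,3] 'bcb' = {A}

Original NTs in T[1,3] deriving "bcb": ["A"]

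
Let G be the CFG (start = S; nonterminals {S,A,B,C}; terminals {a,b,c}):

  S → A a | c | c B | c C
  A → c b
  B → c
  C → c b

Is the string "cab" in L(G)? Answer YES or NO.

Convert to CNF:
  S -> A T2 | T0 B | T0 C | c
  A -> T0 T1
  B -> c
  C -> T0 T1
  T0 -> c
  T1 -> b
  T2 -> a

CYK table (by increasing span):
  [0..0]={B,S,T0}  "c"  orig:{B,S}
  [1..1]={T2}  "a"  orig:{}
  [2..2]={T1}  "b"  orig:{}
  [0..1]=∅  "ca"
  [1..2]=∅  "ab"
  [0..2]=∅  "cab"

S ∉ T[0,2] ⇒ NO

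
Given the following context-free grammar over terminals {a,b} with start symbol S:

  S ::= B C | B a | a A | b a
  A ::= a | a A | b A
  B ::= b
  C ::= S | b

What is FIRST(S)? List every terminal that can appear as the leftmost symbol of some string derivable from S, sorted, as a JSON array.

Compute FIRST by fixpoint:
iter 1:
  A via A→a: +{a}
  A via A→b A: +{b}
  B via B→b: +{b}
  C via C→b: +{b}
  S via S→B C: +{b}
  S via S→a A: +{a}
  FIRST[S]={a,b}  FIRST[A]={a,b}  FIRST[B]={b}  FIRST[C]={b}
iter 2:
  C via C→S: +{a}
  FIRST[S]={a,b}  FIRST[A]={a,b}  FIRST[B]={b}  FIRST[C]={a,b}
iter 3: done
  FIRST[S]={a,b}  FIRST[A]={a,b}  FIRST[B]={b}  FIRST[C]={a,b}

FIRST(S) = ["a", "b"]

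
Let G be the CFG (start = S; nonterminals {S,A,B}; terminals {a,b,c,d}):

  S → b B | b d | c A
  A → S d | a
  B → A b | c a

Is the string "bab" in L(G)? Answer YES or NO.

Convert to CNF:
  S -> T1 B | T1 T0 | T2 A
  A -> S T0 | a
  B -> A T1 | T2 T3
  T0 -> d
  T1 -> b
  T2 -> c
  T3 -> a

CYK table (by increasing span):
  cell(0,0) b: {T1}  orig:{}
  cell(1,1) a: {A,T3}  orig:{A}
  cell(2,2) b: {T1}  orig:{}
  cell(0,1) ba: ∅
  cell(1,2) ab: {B}
  cell(0,2) bab: {S}

S ∈ T[0,2] ⇒ YES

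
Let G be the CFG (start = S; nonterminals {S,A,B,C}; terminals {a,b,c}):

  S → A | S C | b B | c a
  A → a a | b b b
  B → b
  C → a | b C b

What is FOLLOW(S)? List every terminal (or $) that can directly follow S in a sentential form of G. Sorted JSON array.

Compute FIRST by fixpoint:
pass 1:
  A via A→a a: +{a}
  A via A→b b b: +{b}
  B via B→b: +{b}
  C via C→a: +{a}
  C via C→b C b: +{b}
  S via S→A: +{a,b}
  S via S→c a: +{c}
  S: {a,b,c}  A: {a,b}  B: {b}  C: {a,b}
pass 2: (stable)
  S: {a,b,c}  A: {a,b}  B: {b}  C: {a,b}

FOLLOW sets:
initialize: $ ∈ FOLLOW(S)
[1]
  C→b C b: FOLLOW(C) ⊇ FIRST(b) = {b}; new: +{b}
  S→A: FOLLOW(A) ⊇ FOLLOW(S) ⊇ {$}; new: +{$}
  S→S C: FOLLOW(S) ⊇ FIRST(C) = {a,b}; new: +{a,b}
  S→S C: FOLLOW(C) ⊇ FOLLOW(S) ⊇ {$,a,b}; new: +{$,a}
  S→b B: FOLLOW(B) ⊇ FOLLOW(S) ⊇ {$,a,b}; new: +{$,a,b}
  FOLLOW(S)={$,a,b}  FOLLOW(A)={$}  FOLLOW(B)={$,a,b}  FOLLOW(C)={$,a,b}
[2]
  S→A: FOLLOW(A) ⊇ FOLLOW(S) ⊇ {$,a,b}; new: +{a,b}
  FOLLOW(S)={$,a,b}  FOLLOW(A)={$,a,b}  FOLLOW(B)={$,a,b}  FOLLOW(C)={$,a,b}
[3] (no change)
  FOLLOW(S)={$,a,b}  FOLLOW(A)={$,a,b}  FOLLOW(B)={$,a,b}  FOLLOW(C)={$,a,b}

FOLLOW(S) = ["$", "a", "b"]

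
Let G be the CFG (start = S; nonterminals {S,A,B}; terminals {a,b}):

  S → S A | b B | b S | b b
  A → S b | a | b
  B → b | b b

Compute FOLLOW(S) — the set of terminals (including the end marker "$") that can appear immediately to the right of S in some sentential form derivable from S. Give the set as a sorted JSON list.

Compute FIRST by fixpoint:
[1]
  A via A→a: +{a}
  A via A→b: +{b}
  B via B→b: +{b}
  S via S→b B: +{b}
  S: {b}  A: {a,b}  B: {b}
[2] done
  S: {b}  A: {a,b}  B: {b}

FOLLOW sets:
seed FOLLOW(S) with $
[1]
  A→S b: FOLLOW(S) ⊇ FIRST(b) = {b}; new: +{b}
  S→S A: FOLLOW(S) ⊇ FIRST(A) = {a,b}; new: +{a}
  S→S A: FOLLOW(A) ⊇ FOLLOW(S) ⊇ {$,a,b}; new: +{$,a,b}
  S→b B: FOLLOW(B) ⊇ FOLLOW(S) ⊇ {$,a,b}; new: +{$,a,b}
  FOLLOW(S)={$,a,b}  FOLLOW(A)={$,a,b}  FOLLOW(B)={$,a,b}
[2] (stable)
  FOLLOW(S)={$,a,b}  FOLLOW(A)={$,a,b}  FOLLOW(B)={$,a,b}

FOLLOW(S) = ["$", "a", "b"]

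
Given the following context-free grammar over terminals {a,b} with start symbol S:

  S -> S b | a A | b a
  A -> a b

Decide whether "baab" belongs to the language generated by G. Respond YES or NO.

CNF form of G:
  S -> S T1 | T0 A | T1 T0
  A -> T0 T1
  T0 -> a
  T1 -> b

Fill CYK table bottom-up:
  T[0,0] 'b' = {T1}  orig:{}
  T[1,1] 'a' = {T0}  orig:{}
  T[2,2] 'a' = {T0}  orig:{}
  T[3,3] 'b' = {T1}  orig:{}
  T[0,1] 'ba' = {S}
  T[1,2] 'aa' = ∅
  T[2,3] 'ab' = {A}
  T[0,2] 'baa' = ∅
  T[1,3] 'aab' = {S}
  T[0,3] 'baab' = ∅

S ∉ T[0,3] ⇒ NO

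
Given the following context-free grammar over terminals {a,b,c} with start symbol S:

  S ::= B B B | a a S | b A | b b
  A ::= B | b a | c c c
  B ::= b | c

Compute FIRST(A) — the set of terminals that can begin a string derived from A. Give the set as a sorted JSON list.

FIRST sets, iterate to fixpoint:
round 1:
  A via A→b a: +{b}
  A via A→c c c: +{c}
  B via B→b: +{b}
  B via B→c: +{c}
  S via S→B B B: +{b,c}
  S via S→a a S: +{a}
  FIRST[S]={a,b,c}  FIRST[A]={b,c}  FIRST[B]={b,c}
round 2: done
  FIRST[S]={a,b,c}  FIRST[A]={b,c}  FIRST[B]={b,c}

FIRST(A) = ["b", "c"]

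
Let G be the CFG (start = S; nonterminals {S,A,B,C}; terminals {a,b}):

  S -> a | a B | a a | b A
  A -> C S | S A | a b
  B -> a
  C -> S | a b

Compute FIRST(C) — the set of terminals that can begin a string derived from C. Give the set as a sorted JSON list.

Compute FIRST by fixpoint:
pass 1:
  A via A→a b: +{a}
  B via B→a: +{a}
  C via C→a b: +{a}
  S via S→a: +{a}
  S via S→b A: +{b}
  S: {a,b}  A: {a}  B: {a}  C: {a}
pass 2:
  A via A→S A: +{b}
  C via C→S: +{b}
  S: {a,b}  A: {a,b}  B: {a}  C: {a,b}
pass 3: done
  S: {a,b}  A: {a,b}  B: {a}  C: {a,b}

FIRST(C) = ["a", "b"]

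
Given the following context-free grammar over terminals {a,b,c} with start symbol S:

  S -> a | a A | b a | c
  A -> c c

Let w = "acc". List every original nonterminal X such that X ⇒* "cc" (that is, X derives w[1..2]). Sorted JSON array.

Convert to CNF:
  S -> T1 A | T2 T1 | a | c
  A -> T0 T0
  T0 -> c
  T1 -> a
  T2 -> b

CYK table (by increasing span) (cells [i..j] with 1 ≤ i ≤ j ≤ 2 only):
  T[1,1] 'c' = {S,T0}  orig:{S}
  T[2,2] 'c' = {S,T0}  orig:{S}
  T[1,2] 'cc' = {A}

Original NTs in T[1,2] deriving "cc": ["A"]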